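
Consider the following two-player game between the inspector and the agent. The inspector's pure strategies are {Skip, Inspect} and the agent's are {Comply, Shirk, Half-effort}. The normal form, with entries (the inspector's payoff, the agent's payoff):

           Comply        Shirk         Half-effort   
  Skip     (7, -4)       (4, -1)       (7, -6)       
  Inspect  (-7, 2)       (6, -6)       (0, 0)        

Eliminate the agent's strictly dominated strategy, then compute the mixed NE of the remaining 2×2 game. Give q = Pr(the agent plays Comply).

The agent's strategy Half-effort is strictly dominated by Comply: -4 > -6 and 2 > 0. Eliminate Half-effort.
Set the inspector's expected payoff from Skip equal to that from Inspect:
  the inspector's payoff to Skip: q·7 + (1−q)·4 = 3q + 4
  the inspector's payoff to Inspect: q·(-7) + (1−q)·6 = -13q + 6
  3q + 4 = -13q + 6  ⇒  16q = 2  ⇒  q = 1/8.

q = 1/8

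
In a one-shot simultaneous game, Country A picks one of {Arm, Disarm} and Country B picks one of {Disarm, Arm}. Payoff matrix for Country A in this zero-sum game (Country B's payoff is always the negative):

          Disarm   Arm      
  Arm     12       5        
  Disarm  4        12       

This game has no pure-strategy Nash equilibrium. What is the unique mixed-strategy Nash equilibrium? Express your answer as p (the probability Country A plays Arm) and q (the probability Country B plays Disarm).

p = 8/15, q = 7/15

Country B's indifference between Disarm and Arm determines Country A's mixing probability p:
  Country B's payoff from Disarm: p·(-12) + (1−p)·(-4) = -8p - 4
  Country B's payoff from Arm: p·(-5) + (1−p)·(-12) = 7p - 12
  -8p - 4 = 7p - 12  ⇒  -15p = -8  ⇒  p = 8/15.
For Country A to be willing to mix, Country A must be indifferent between Arm and Disarm, which pins down Country B's mix.
  Country A's payoff from Arm: q·12 + (1−q)·5 = 7q + 5
  Country A's payoff from Disarm: q·4 + (1−q)·12 = -8q + 12
  7q + 5 = -8q + 12  ⇒  15q = 7  ⇒  q = 7/15.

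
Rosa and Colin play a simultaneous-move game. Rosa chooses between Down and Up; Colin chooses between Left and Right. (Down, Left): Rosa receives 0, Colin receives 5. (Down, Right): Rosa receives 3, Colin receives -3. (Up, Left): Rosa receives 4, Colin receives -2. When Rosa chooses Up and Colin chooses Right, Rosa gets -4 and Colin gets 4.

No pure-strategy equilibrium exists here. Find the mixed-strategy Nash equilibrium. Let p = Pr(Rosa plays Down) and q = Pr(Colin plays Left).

Set Colin's expected payoff from Left equal to that from Right:
  Colin's expected payoff from Left: p·5 + (1−p)·(-2) = 7p - 2
  Colin's expected payoff from Right: p·(-3) + (1−p)·4 = -7p + 4
  7p - 2 = -7p + 4  ⇒  14p = 6  ⇒  p = 3/7.
Set Rosa's expected payoff from Down equal to that from Up:
  Rosa's payoff to Down: q·0 + (1−q)·3 = -3q + 3
  Rosa's payoff to Up: q·4 + (1−q)·(-4) = 8q - 4
  -3q + 3 = 8q - 4  ⇒  -11q = -7  ⇒  q = 7/11.

p = 3/7, q = 7/11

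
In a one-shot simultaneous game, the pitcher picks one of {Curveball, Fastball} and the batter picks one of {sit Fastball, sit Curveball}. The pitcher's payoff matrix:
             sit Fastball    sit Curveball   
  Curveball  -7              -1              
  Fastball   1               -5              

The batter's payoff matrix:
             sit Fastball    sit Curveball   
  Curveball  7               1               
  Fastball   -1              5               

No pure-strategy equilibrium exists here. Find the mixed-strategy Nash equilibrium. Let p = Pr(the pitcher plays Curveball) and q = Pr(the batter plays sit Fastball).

p = 1/2, q = 1/3

The pitcher's mix must leave the batter indifferent between sit Fastball and sit Curveball.
  the batter's expected payoff from sit Fastball: p·7 + (1−p)·(-1) = 8p - 1
  the batter's expected payoff from sit Curveball: p·1 + (1−p)·5 = -4p + 5
  8p - 1 = -4p + 5  ⇒  12p = 6  ⇒  p = 1/2.
The batter's mix must leave the pitcher indifferent between Curveball and Fastball.
  the pitcher's expected payoff from Curveball: q·(-7) + (1−q)·(-1) = -6q - 1
  the pitcher's expected payoff from Fastball: q·1 + (1−q)·(-5) = 6q - 5
  -6q - 1 = 6q - 5  ⇒  -12q = -4  ⇒  q = 1/3.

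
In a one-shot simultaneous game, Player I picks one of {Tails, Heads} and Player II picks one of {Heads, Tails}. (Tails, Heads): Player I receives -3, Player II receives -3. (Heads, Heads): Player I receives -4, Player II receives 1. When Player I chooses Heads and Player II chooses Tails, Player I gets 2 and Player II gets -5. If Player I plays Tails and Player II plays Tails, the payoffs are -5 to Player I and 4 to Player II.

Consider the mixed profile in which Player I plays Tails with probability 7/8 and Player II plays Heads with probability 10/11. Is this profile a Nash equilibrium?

Given Player I's mix p = 7/8, Player II's payoff from Heads is -5/2 but from Tails is 23/8. Player II strictly prefers Tails, so Player II would not mix.
So the proposed profile is not a Nash equilibrium.

No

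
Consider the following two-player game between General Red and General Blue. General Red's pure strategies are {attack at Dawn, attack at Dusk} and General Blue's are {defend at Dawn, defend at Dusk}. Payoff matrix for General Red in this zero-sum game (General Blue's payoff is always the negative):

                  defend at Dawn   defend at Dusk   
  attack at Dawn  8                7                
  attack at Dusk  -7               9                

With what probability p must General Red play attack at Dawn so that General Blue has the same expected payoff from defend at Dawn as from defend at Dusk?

p = 16/17

For General Blue to be willing to mix, General Blue must be indifferent between defend at Dawn and defend at Dusk, which pins down General Red's mix.
  General Blue's expected payoff from defend at Dawn: p·(-8) + (1−p)·7 = -15p + 7
  General Blue's expected payoff from defend at Dusk: p·(-7) + (1−p)·(-9) = 2p - 9
  -15p + 7 = 2p - 9  ⇒  -17p = -16  ⇒  p = 16/17.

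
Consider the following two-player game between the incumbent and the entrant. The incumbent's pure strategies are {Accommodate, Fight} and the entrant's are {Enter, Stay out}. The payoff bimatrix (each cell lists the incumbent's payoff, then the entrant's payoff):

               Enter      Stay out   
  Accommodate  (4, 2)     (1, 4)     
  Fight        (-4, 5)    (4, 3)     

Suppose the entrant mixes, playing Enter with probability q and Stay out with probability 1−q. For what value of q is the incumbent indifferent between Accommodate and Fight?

q = 3/11

The incumbent's indifference between Accommodate and Fight determines the entrant's mixing probability q:
  the incumbent's payoff to Accommodate: q·4 + (1−q)·1 = 3q + 1
  the incumbent's payoff to Fight: q·(-4) + (1−q)·4 = -8q + 4
  3q + 1 = -8q + 4  ⇒  11q = 3  ⇒  q = 3/11.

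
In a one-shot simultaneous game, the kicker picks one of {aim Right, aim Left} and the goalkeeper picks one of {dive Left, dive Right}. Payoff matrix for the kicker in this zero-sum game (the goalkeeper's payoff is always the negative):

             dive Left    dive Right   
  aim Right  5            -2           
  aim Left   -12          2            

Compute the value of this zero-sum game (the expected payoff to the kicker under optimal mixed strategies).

Set the kicker's expected payoff from aim Right equal to that from aim Left:
  the kicker's expected payoff from aim Right: q·5 + (1−q)·(-2) = 7q - 2
  the kicker's expected payoff from aim Left: q·(-12) + (1−q)·2 = -14q + 2
  7q - 2 = -14q + 2  ⇒  21q = 4  ⇒  q = 4/21.
The value is the kicker's expected payoff against this mix (using aim Right): (4/21)·5 + (17/21)·(-2) = -2/3.

v = -2/3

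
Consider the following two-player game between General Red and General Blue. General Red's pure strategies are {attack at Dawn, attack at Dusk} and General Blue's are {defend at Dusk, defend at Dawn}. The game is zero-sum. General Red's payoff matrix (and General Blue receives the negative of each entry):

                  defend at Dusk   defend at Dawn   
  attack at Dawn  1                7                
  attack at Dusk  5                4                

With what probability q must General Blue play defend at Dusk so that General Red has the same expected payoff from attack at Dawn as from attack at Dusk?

For General Red to be willing to mix, General Red must be indifferent between attack at Dawn and attack at Dusk, which pins down General Blue's mix.
  General Red's expected payoff from attack at Dawn: q·1 + (1−q)·7 = -6q + 7
  General Red's expected payoff from attack at Dusk: q·5 + (1−q)·4 = q + 4
  -6q + 7 = q + 4  ⇒  -7q = -3  ⇒  q = 3/7.

q = 3/7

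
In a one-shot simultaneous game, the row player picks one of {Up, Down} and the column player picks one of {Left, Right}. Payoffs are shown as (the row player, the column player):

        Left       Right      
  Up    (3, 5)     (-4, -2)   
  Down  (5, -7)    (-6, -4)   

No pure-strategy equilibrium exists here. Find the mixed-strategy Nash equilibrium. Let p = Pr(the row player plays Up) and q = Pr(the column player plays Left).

p = 3/10, q = 1/2

In a mixed equilibrium the column player is indifferent between Left and Right; this condition fixes p.
  the column player's payoff to Left: p·5 + (1−p)·(-7) = 12p - 7
  the column player's payoff to Right: p·(-2) + (1−p)·(-4) = 2p - 4
  12p - 7 = 2p - 4  ⇒  10p = 3  ⇒  p = 3/10.
Set the row player's expected payoff from Up equal to that from Down:
  the row player's expected payoff from Up: q·3 + (1−q)·(-4) = 7q - 4
  the row player's expected payoff from Down: q·5 + (1−q)·(-6) = 11q - 6
  7q - 4 = 11q - 6  ⇒  -4q = -2  ⇒  q = 1/2.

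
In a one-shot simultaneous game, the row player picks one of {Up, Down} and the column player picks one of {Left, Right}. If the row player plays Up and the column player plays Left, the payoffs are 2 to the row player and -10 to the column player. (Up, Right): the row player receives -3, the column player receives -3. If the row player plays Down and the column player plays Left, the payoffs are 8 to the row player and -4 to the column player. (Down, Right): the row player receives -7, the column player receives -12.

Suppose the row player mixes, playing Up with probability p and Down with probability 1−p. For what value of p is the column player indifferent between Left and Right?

For the column player to be willing to mix, the column player must be indifferent between Left and Right, which pins down the row player's mix.
  the column player's expected payoff from Left: p·(-10) + (1−p)·(-4) = -6p - 4
  the column player's expected payoff from Right: p·(-3) + (1−p)·(-12) = 9p - 12
  -6p - 4 = 9p - 12  ⇒  -15p = -8  ⇒  p = 8/15.

p = 8/15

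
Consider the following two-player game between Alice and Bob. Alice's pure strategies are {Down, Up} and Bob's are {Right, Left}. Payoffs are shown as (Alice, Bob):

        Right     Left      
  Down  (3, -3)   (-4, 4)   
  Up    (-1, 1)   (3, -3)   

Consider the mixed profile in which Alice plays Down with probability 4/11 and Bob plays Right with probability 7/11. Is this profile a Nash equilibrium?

Check Bob's indifference given Alice's mix p = 4/11:
  payoff from Right = -5/11; payoff from Left = -5/11 — equal.
Check Alice's indifference given Bob's mix q = 7/11:
  payoff from Down = 5/11; payoff from Up = 5/11 — equal.
Both players are indifferent, so neither can profitably deviate.

Yes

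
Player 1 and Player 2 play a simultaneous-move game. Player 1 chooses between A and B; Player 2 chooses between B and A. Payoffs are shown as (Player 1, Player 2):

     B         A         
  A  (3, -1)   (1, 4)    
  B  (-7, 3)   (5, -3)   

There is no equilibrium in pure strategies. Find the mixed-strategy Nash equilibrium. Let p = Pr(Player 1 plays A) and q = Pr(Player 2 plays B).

Set Player 2's expected payoff from B equal to that from A:
  Player 2's payoff from B: p·(-1) + (1−p)·3 = -4p + 3
  Player 2's payoff from A: p·4 + (1−p)·(-3) = 7p - 3
  -4p + 3 = 7p - 3  ⇒  -11p = -6  ⇒  p = 6/11.
For Player 1 to be willing to mix, Player 1 must be indifferent between A and B, which pins down Player 2's mix.
  Player 1's expected payoff from A: q·3 + (1−q)·1 = 2q + 1
  Player 1's expected payoff from B: q·(-7) + (1−q)·5 = -12q + 5
  2q + 1 = -12q + 5  ⇒  14q = 4  ⇒  q = 2/7.

p = 6/11, q = 2/7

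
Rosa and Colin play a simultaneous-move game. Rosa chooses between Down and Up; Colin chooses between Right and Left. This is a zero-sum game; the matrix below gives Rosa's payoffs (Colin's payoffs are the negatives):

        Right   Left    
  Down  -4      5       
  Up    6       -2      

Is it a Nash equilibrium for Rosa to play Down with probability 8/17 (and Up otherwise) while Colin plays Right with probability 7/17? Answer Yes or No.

Yes

Check Colin's indifference given Rosa's mix p = 8/17:
  payoff from Right = -22/17; payoff from Left = -22/17 — equal.
Check Rosa's indifference given Colin's mix q = 7/17:
  payoff from Down = 22/17; payoff from Up = 22/17 — equal.
Both players are indifferent, so neither can profitably deviate.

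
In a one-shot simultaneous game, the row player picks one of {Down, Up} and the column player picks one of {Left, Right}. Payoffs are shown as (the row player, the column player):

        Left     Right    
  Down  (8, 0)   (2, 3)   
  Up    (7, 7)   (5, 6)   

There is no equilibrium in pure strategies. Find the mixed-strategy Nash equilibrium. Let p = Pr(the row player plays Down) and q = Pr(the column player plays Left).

p = 1/4, q = 3/4

The row player's mix must leave the column player indifferent between Left and Right.
  the column player's payoff from Left: p·0 + (1−p)·7 = -7p + 7
  the column player's payoff from Right: p·3 + (1−p)·6 = -3p + 6
  -7p + 7 = -3p + 6  ⇒  -4p = -1  ⇒  p = 1/4.
In a mixed equilibrium the row player is indifferent between Down and Up; this condition fixes q.
  the row player's payoff to Down: q·8 + (1−q)·2 = 6q + 2
  the row player's payoff to Up: q·7 + (1−q)·5 = 2q + 5
  6q + 2 = 2q + 5  ⇒  4q = 3  ⇒  q = 3/4.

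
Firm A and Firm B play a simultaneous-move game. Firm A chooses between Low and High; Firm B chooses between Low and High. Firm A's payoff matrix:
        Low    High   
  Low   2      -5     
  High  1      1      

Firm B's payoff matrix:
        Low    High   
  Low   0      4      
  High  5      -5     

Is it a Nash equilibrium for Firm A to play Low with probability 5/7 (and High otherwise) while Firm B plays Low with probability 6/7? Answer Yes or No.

Check Firm B's indifference given Firm A's mix p = 5/7:
  payoff from Low = 10/7; payoff from High = 10/7 — equal.
Check Firm A's indifference given Firm B's mix q = 6/7:
  payoff from Low = 1; payoff from High = 1 — equal.
Both players are indifferent, so neither can profitably deviate.

Yes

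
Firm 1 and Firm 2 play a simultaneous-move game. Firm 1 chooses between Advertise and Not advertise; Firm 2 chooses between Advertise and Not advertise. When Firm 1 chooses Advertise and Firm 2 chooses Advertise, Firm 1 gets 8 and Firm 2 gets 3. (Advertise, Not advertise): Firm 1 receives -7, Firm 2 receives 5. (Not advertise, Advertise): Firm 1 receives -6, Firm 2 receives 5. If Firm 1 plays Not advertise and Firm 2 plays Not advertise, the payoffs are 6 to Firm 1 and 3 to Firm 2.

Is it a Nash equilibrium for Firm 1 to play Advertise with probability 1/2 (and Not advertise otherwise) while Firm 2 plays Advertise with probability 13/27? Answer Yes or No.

Check Firm 2's indifference given Firm 1's mix p = 1/2:
  payoff from Advertise = 4; payoff from Not advertise = 4 — equal.
Check Firm 1's indifference given Firm 2's mix q = 13/27:
  payoff from Advertise = 2/9; payoff from Not advertise = 2/9 — equal.
Both players are indifferent, so neither can profitably deviate.

Yes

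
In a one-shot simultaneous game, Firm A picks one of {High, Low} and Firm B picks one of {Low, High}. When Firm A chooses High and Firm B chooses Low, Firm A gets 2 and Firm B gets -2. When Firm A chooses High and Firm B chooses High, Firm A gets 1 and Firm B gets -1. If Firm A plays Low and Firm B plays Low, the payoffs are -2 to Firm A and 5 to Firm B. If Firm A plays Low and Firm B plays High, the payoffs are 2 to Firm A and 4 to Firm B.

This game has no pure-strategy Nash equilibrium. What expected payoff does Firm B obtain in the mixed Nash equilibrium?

3/2

Set Firm B's expected payoff from Low equal to that from High:
  Firm B's payoff from Low: p·(-2) + (1−p)·5 = -7p + 5
  Firm B's payoff from High: p·(-1) + (1−p)·4 = -5p + 4
  -7p + 5 = -5p + 4  ⇒  -2p = -1  ⇒  p = 1/2.
At equilibrium Firm B is indifferent across columns, so Firm B's payoff equals the payoff from Low: (1/2)·(-2) + (1/2)·5 = 3/2.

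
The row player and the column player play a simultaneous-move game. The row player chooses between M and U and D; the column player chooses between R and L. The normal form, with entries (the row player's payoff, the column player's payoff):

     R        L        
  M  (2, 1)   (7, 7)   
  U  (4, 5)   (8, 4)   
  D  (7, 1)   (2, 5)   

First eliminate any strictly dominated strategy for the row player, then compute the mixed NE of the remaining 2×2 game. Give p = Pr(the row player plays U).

The row player's strategy M is strictly dominated by U: 4 > 2 and 8 > 7. Eliminate M.
The column player's indifference between R and L determines the row player's mixing probability p:
  the column player's payoff to R: p·5 + (1−p)·1 = 4p + 1
  the column player's payoff to L: p·4 + (1−p)·5 = -p + 5
  4p + 1 = -p + 5  ⇒  5p = 4  ⇒  p = 4/5.

p = 4/5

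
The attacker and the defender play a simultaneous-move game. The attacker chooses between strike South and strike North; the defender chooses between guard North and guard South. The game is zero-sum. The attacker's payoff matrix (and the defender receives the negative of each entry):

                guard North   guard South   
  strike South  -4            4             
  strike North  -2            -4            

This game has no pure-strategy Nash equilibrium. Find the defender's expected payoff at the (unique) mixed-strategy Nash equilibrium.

12/5

The defender's indifference between guard North and guard South determines the attacker's mixing probability p:
  the defender's payoff from guard North: p·4 + (1−p)·2 = 2p + 2
  the defender's payoff from guard South: p·(-4) + (1−p)·4 = -8p + 4
  2p + 2 = -8p + 4  ⇒  10p = 2  ⇒  p = 1/5.
At equilibrium the defender is indifferent across columns, so the defender's payoff equals the payoff from guard North: (1/5)·4 + (4/5)·2 = 12/5.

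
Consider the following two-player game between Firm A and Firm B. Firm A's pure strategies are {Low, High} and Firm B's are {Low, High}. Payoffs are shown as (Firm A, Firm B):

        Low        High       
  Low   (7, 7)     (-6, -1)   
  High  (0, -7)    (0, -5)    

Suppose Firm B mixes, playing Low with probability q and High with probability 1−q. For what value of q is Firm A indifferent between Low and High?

q = 6/13

For Firm A to be willing to mix, Firm A must be indifferent between Low and High, which pins down Firm B's mix.
  Firm A's expected payoff from Low: q·7 + (1−q)·(-6) = 13q - 6
  Firm A's expected payoff from High: q·0 + (1−q)·0 = 0
  13q - 6 = 0  ⇒  13q = 6  ⇒  q = 6/13.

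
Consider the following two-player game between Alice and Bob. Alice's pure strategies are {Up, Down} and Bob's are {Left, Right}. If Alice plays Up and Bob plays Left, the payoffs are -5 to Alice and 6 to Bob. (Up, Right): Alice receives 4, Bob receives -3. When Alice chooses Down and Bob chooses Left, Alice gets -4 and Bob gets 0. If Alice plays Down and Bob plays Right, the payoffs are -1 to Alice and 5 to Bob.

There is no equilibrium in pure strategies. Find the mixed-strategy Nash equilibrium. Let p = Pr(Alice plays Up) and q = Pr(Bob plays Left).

p = 5/14, q = 5/6

In a mixed equilibrium Bob is indifferent between Left and Right; this condition fixes p.
  Bob's payoff from Left: p·6 + (1−p)·0 = 6p
  Bob's payoff from Right: p·(-3) + (1−p)·5 = -8p + 5
  6p = -8p + 5  ⇒  14p = 5  ⇒  p = 5/14.
Set Alice's expected payoff from Up equal to that from Down:
  Alice's expected payoff from Up: q·(-5) + (1−q)·4 = -9q + 4
  Alice's expected payoff from Down: q·(-4) + (1−q)·(-1) = -3q - 1
  -9q + 4 = -3q - 1  ⇒  -6q = -5  ⇒  q = 5/6.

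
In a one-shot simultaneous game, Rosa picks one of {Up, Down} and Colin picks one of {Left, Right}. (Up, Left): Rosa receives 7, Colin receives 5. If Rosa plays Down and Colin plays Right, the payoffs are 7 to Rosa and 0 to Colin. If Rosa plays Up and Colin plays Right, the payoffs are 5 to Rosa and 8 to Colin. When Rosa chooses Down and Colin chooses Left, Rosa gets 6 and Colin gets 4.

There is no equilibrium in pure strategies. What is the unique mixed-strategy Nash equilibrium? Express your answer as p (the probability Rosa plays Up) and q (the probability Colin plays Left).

Set Colin's expected payoff from Left equal to that from Right:
  Colin's payoff to Left: p·5 + (1−p)·4 = p + 4
  Colin's payoff to Right: p·8 + (1−p)·0 = 8p
  p + 4 = 8p  ⇒  -7p = -4  ⇒  p = 4/7.
Colin's mix must leave Rosa indifferent between Up and Down.
  Rosa's payoff from Up: q·7 + (1−q)·5 = 2q + 5
  Rosa's payoff from Down: q·6 + (1−q)·7 = -q + 7
  2q + 5 = -q + 7  ⇒  3q = 2  ⇒  q = 2/3.

p = 4/7, q = 2/3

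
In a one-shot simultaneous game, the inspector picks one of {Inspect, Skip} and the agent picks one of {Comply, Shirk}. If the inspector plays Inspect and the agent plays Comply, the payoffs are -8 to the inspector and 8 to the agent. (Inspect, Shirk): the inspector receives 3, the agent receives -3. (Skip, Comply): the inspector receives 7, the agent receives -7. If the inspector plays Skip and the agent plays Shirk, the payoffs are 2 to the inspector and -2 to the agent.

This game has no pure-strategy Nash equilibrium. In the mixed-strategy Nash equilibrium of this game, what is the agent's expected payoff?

-37/16

For the agent to be willing to mix, the agent must be indifferent between Comply and Shirk, which pins down the inspector's mix.
  the agent's payoff to Comply: p·8 + (1−p)·(-7) = 15p - 7
  the agent's payoff to Shirk: p·(-3) + (1−p)·(-2) = -p - 2
  15p - 7 = -p - 2  ⇒  16p = 5  ⇒  p = 5/16.
At equilibrium the agent is indifferent across columns, so the agent's payoff equals the payoff from Comply: (5/16)·8 + (11/16)·(-7) = -37/16.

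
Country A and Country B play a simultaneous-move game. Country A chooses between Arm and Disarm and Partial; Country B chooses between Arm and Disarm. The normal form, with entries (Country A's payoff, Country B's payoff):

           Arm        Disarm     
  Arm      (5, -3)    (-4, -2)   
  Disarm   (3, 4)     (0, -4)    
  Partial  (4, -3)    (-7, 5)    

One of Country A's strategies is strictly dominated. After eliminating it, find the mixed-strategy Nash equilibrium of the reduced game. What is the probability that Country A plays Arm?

p = 8/9

Country A's strategy Partial is strictly dominated by Arm: 5 > 4 and -4 > -7. Eliminate Partial.
For Country B to be willing to mix, Country B must be indifferent between Arm and Disarm, which pins down Country A's mix.
  Country B's payoff from Arm: p·(-3) + (1−p)·4 = -7p + 4
  Country B's payoff from Disarm: p·(-2) + (1−p)·(-4) = 2p - 4
  -7p + 4 = 2p - 4  ⇒  -9p = -8  ⇒  p = 8/9.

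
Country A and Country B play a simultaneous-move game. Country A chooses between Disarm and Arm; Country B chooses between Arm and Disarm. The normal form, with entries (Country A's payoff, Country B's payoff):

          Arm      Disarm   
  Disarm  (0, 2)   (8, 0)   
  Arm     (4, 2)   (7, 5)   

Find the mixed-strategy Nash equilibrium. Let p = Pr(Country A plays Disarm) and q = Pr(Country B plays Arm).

Set Country B's expected payoff from Arm equal to that from Disarm:
  Country B's expected payoff from Arm: p·2 + (1−p)·2 = 2
  Country B's expected payoff from Disarm: p·0 + (1−p)·5 = -5p + 5
  2 = -5p + 5  ⇒  5p = 3  ⇒  p = 3/5.
Set Country A's expected payoff from Disarm equal to that from Arm:
  Country A's expected payoff from Disarm: q·0 + (1−q)·8 = -8q + 8
  Country A's expected payoff from Arm: q·4 + (1−q)·7 = -3q + 7
  -8q + 8 = -3q + 7  ⇒  -5q = -1  ⇒  q = 1/5.

p = 3/5, q = 1/5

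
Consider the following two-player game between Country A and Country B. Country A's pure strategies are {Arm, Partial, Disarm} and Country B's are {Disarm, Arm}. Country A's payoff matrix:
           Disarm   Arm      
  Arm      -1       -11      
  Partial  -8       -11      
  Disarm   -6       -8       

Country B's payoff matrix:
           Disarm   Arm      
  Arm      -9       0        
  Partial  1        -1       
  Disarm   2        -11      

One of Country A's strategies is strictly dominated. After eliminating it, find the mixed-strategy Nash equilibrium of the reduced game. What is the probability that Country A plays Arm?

Country A's strategy Partial is strictly dominated by Disarm: -6 > -8 and -8 > -11. Eliminate Partial.
Country A's mix must leave Country B indifferent between Disarm and Arm.
  Country B's payoff from Disarm: p·(-9) + (1−p)·2 = -11p + 2
  Country B's payoff from Arm: p·0 + (1−p)·(-11) = 11p - 11
  -11p + 2 = 11p - 11  ⇒  -22p = -13  ⇒  p = 13/22.

p = 13/22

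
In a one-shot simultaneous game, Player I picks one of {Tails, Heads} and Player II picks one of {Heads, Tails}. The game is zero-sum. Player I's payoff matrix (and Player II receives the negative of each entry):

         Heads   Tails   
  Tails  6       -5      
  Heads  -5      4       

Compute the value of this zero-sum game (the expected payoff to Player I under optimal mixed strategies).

v = -1/20

In a mixed equilibrium Player I is indifferent between Tails and Heads; this condition fixes q.
  Player I's payoff to Tails: q·6 + (1−q)·(-5) = 11q - 5
  Player I's payoff to Heads: q·(-5) + (1−q)·4 = -9q + 4
  11q - 5 = -9q + 4  ⇒  20q = 9  ⇒  q = 9/20.
The value is Player I's expected payoff against this mix (using Tails): (9/20)·6 + (11/20)·(-5) = -1/20.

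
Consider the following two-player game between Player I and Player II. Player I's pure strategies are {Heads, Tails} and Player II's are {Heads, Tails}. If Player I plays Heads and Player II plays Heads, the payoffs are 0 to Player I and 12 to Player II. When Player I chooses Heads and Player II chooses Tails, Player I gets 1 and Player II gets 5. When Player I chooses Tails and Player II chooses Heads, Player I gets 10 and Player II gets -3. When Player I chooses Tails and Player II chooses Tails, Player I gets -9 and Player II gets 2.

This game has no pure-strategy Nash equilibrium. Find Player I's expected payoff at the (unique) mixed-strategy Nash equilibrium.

For Player I to be willing to mix, Player I must be indifferent between Heads and Tails, which pins down Player II's mix.
  Player I's expected payoff from Heads: q·0 + (1−q)·1 = -q + 1
  Player I's expected payoff from Tails: q·10 + (1−q)·(-9) = 19q - 9
  -q + 1 = 19q - 9  ⇒  -20q = -10  ⇒  q = 1/2.
At equilibrium Player I is indifferent across rows, so Player I's payoff equals the payoff from Heads: (1/2)·0 + (1/2)·1 = 1/2.

1/2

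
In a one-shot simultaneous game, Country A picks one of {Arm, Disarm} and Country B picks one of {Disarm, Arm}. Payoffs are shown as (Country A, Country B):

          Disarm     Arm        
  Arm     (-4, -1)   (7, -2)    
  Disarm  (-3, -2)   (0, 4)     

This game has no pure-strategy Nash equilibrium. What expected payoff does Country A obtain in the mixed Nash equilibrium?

Country A's indifference between Arm and Disarm determines Country B's mixing probability q:
  Country A's payoff from Arm: q·(-4) + (1−q)·7 = -11q + 7
  Country A's payoff from Disarm: q·(-3) + (1−q)·0 = -3q
  -11q + 7 = -3q  ⇒  -8q = -7  ⇒  q = 7/8.
At equilibrium Country A is indifferent across rows, so Country A's payoff equals the payoff from Arm: (7/8)·(-4) + (1/8)·7 = -21/8.

-21/8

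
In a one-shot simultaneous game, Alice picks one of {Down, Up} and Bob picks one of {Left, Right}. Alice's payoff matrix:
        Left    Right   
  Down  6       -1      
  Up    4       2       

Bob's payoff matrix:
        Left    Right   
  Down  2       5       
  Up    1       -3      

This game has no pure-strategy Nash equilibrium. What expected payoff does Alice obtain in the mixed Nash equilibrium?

In a mixed equilibrium Alice is indifferent between Down and Up; this condition fixes q.
  Alice's expected payoff from Down: q·6 + (1−q)·(-1) = 7q - 1
  Alice's expected payoff from Up: q·4 + (1−q)·2 = 2q + 2
  7q - 1 = 2q + 2  ⇒  5q = 3  ⇒  q = 3/5.
At equilibrium Alice is indifferent across rows, so Alice's payoff equals the payoff from Down: (3/5)·6 + (2/5)·(-1) = 16/5.

16/5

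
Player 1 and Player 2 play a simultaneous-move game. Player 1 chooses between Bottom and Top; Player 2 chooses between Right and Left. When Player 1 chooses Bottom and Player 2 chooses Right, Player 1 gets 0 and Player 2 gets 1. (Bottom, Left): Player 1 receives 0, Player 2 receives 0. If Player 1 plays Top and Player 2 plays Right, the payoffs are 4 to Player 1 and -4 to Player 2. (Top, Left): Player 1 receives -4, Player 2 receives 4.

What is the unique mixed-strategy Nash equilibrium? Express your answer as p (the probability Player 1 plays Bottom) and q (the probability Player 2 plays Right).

For Player 2 to be willing to mix, Player 2 must be indifferent between Right and Left, which pins down Player 1's mix.
  Player 2's payoff to Right: p·1 + (1−p)·(-4) = 5p - 4
  Player 2's payoff to Left: p·0 + (1−p)·4 = -4p + 4
  5p - 4 = -4p + 4  ⇒  9p = 8  ⇒  p = 8/9.
Set Player 1's expected payoff from Bottom equal to that from Top:
  Player 1's payoff from Bottom: q·0 + (1−q)·0 = 0
  Player 1's payoff from Top: q·4 + (1−q)·(-4) = 8q - 4
  0 = 8q - 4  ⇒  -8q = -4  ⇒  q = 1/2.

p = 8/9, q = 1/2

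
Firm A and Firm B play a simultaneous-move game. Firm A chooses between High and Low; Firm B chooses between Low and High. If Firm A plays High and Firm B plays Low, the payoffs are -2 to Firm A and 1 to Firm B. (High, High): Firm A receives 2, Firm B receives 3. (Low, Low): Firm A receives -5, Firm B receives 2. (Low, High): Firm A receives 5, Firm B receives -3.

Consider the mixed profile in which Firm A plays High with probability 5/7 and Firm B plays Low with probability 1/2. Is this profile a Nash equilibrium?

Yes

Check Firm B's indifference given Firm A's mix p = 5/7:
  payoff from Low = 9/7; payoff from High = 9/7 — equal.
Check Firm A's indifference given Firm B's mix q = 1/2:
  payoff from High = 0; payoff from Low = 0 — equal.
Both players are indifferent, so neither can profitably deviate.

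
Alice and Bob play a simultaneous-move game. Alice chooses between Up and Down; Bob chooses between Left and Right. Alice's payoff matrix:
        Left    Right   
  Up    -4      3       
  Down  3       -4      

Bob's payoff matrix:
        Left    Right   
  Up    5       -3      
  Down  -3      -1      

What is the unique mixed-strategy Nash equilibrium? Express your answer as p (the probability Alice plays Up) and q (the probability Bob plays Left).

For Bob to be willing to mix, Bob must be indifferent between Left and Right, which pins down Alice's mix.
  Bob's expected payoff from Left: p·5 + (1−p)·(-3) = 8p - 3
  Bob's expected payoff from Right: p·(-3) + (1−p)·(-1) = -2p - 1
  8p - 3 = -2p - 1  ⇒  10p = 2  ⇒  p = 1/5.
Bob's mix must leave Alice indifferent between Up and Down.
  Alice's expected payoff from Up: q·(-4) + (1−q)·3 = -7q + 3
  Alice's expected payoff from Down: q·3 + (1−q)·(-4) = 7q - 4
  -7q + 3 = 7q - 4  ⇒  -14q = -7  ⇒  q = 1/2.

p = 1/5, q = 1/2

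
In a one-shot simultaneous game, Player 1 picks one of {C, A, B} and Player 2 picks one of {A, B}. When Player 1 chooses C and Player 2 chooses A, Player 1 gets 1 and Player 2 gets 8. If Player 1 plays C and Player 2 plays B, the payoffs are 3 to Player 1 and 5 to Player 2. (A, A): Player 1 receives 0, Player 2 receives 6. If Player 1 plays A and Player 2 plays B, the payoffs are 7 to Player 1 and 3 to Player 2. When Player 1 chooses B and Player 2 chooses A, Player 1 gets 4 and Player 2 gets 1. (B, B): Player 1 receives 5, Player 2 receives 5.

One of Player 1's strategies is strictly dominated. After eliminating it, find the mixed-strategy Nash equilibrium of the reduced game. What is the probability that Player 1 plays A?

p = 4/7

Player 1's strategy C is strictly dominated by B: 4 > 1 and 5 > 3. Eliminate C.
Player 2's indifference between A and B determines Player 1's mixing probability p:
  Player 2's payoff from A: p·6 + (1−p)·1 = 5p + 1
  Player 2's payoff from B: p·3 + (1−p)·5 = -2p + 5
  5p + 1 = -2p + 5  ⇒  7p = 4  ⇒  p = 4/7.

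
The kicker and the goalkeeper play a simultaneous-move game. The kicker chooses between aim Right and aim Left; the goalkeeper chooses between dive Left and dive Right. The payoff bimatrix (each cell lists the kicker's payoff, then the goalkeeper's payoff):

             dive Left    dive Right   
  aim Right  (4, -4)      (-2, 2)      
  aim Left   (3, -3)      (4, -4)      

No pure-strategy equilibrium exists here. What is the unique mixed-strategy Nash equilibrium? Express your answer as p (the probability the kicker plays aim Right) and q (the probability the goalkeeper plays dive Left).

The kicker's mix must leave the goalkeeper indifferent between dive Left and dive Right.
  the goalkeeper's expected payoff from dive Left: p·(-4) + (1−p)·(-3) = -p - 3
  the goalkeeper's expected payoff from dive Right: p·2 + (1−p)·(-4) = 6p - 4
  -p - 3 = 6p - 4  ⇒  -7p = -1  ⇒  p = 1/7.
In a mixed equilibrium the kicker is indifferent between aim Right and aim Left; this condition fixes q.
  the kicker's payoff to aim Right: q·4 + (1−q)·(-2) = 6q - 2
  the kicker's payoff to aim Left: q·3 + (1−q)·4 = -q + 4
  6q - 2 = -q + 4  ⇒  7q = 6  ⇒  q = 6/7.

p = 1/7, q = 6/7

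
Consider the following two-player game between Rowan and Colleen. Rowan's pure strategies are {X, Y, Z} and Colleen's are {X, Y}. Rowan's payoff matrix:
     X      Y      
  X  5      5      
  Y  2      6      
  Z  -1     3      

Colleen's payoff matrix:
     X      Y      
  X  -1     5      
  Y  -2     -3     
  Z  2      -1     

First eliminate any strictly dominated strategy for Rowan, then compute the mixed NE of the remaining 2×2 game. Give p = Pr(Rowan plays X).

p = 1/7

Rowan's strategy Z is strictly dominated by Y: 2 > -1 and 6 > 3. Eliminate Z.
In a mixed equilibrium Colleen is indifferent between X and Y; this condition fixes p.
  Colleen's expected payoff from X: p·(-1) + (1−p)·(-2) = p - 2
  Colleen's expected payoff from Y: p·5 + (1−p)·(-3) = 8p - 3
  p - 2 = 8p - 3  ⇒  -7p = -1  ⇒  p = 1/7.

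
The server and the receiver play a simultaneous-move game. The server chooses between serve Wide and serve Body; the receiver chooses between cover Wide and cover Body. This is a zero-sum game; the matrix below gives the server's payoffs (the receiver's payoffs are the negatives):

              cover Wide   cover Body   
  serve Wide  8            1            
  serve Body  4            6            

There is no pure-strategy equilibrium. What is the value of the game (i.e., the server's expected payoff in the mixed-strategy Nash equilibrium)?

v = 44/9

In a mixed equilibrium the server is indifferent between serve Wide and serve Body; this condition fixes q.
  the server's expected payoff from serve Wide: q·8 + (1−q)·1 = 7q + 1
  the server's expected payoff from serve Body: q·4 + (1−q)·6 = -2q + 6
  7q + 1 = -2q + 6  ⇒  9q = 5  ⇒  q = 5/9.
The value is the server's expected payoff against this mix (using serve Wide): (5/9)·8 + (4/9)·1 = 44/9.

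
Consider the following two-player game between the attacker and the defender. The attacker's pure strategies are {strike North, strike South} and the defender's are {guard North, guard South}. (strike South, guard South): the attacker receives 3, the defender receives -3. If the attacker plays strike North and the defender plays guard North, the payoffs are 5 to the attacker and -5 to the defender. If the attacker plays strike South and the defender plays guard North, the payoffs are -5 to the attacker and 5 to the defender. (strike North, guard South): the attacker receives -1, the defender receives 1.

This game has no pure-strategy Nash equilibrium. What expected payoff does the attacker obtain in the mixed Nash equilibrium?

In a mixed equilibrium the attacker is indifferent between strike North and strike South; this condition fixes q.
  the attacker's payoff from strike North: q·5 + (1−q)·(-1) = 6q - 1
  the attacker's payoff from strike South: q·(-5) + (1−q)·3 = -8q + 3
  6q - 1 = -8q + 3  ⇒  14q = 4  ⇒  q = 2/7.
At equilibrium the attacker is indifferent across rows, so the attacker's payoff equals the payoff from strike North: (2/7)·5 + (5/7)·(-1) = 5/7.

5/7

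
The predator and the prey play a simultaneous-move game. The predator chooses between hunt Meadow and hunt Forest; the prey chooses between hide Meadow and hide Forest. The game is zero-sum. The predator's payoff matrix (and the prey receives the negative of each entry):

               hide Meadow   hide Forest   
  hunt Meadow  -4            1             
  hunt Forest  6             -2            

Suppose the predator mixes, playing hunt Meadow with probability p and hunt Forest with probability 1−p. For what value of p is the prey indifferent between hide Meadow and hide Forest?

p = 8/13

The predator's mix must leave the prey indifferent between hide Meadow and hide Forest.
  the prey's payoff to hide Meadow: p·4 + (1−p)·(-6) = 10p - 6
  the prey's payoff to hide Forest: p·(-1) + (1−p)·2 = -3p + 2
  10p - 6 = -3p + 2  ⇒  13p = 8  ⇒  p = 8/13.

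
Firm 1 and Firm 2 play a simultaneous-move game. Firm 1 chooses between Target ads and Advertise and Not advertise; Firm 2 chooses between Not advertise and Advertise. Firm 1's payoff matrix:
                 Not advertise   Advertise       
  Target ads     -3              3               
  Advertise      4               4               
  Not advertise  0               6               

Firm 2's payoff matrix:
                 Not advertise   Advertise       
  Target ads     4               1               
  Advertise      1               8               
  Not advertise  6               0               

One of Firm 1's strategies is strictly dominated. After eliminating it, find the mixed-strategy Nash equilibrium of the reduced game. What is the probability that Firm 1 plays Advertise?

Firm 1's strategy Target ads is strictly dominated by Not advertise: 0 > -3 and 6 > 3. Eliminate Target ads.
Firm 1's mix must leave Firm 2 indifferent between Not advertise and Advertise.
  Firm 2's payoff from Not advertise: p·1 + (1−p)·6 = -5p + 6
  Firm 2's payoff from Advertise: p·8 + (1−p)·0 = 8p
  -5p + 6 = 8p  ⇒  -13p = -6  ⇒  p = 6/13.

p = 6/13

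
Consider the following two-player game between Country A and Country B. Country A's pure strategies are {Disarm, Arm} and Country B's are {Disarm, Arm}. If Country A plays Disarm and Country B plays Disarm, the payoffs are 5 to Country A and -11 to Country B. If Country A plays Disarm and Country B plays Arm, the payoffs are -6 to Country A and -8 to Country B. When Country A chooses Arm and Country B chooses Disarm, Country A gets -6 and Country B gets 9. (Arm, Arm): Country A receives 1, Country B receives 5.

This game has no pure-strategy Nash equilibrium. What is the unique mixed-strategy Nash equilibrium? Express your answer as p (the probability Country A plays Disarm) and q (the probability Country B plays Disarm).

For Country B to be willing to mix, Country B must be indifferent between Disarm and Arm, which pins down Country A's mix.
  Country B's payoff from Disarm: p·(-11) + (1−p)·9 = -20p + 9
  Country B's payoff from Arm: p·(-8) + (1−p)·5 = -13p + 5
  -20p + 9 = -13p + 5  ⇒  -7p = -4  ⇒  p = 4/7.
For Country A to be willing to mix, Country A must be indifferent between Disarm and Arm, which pins down Country B's mix.
  Country A's payoff from Disarm: q·5 + (1−q)·(-6) = 11q - 6
  Country A's payoff from Arm: q·(-6) + (1−q)·1 = -7q + 1
  11q - 6 = -7q + 1  ⇒  18q = 7  ⇒  q = 7/18.

p = 4/7, q = 7/18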